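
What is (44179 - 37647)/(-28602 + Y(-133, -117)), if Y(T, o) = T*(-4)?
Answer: -3266/14035 ≈ -0.23270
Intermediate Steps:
Y(T, o) = -4*T
(44179 - 37647)/(-28602 + Y(-133, -117)) = (44179 - 37647)/(-28602 - 4*(-133)) = 6532/(-28602 + 532) = 6532/(-28070) = 6532*(-1/28070) = -3266/14035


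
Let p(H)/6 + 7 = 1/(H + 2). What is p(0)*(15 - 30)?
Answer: 585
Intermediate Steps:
p(H) = -42 + 6/(2 + H) (p(H) = -42 + 6/(H + 2) = -42 + 6/(2 + H))
p(0)*(15 - 30) = (6*(-13 - 7*0)/(2 + 0))*(15 - 30) = (6*(-13 + 0)/2)*(-15) = (6*(1/2)*(-13))*(-15) = -39*(-15) = 585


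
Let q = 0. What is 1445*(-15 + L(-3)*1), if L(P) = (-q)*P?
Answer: -21675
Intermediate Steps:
L(P) = 0 (L(P) = (-1*0)*P = 0*P = 0)
1445*(-15 + L(-3)*1) = 1445*(-15 + 0*1) = 1445*(-15 + 0) = 1445*(-15) = -21675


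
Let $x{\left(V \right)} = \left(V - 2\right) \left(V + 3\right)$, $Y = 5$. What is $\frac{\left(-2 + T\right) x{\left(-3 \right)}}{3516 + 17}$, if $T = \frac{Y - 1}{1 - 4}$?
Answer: $0$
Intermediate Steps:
$x{\left(V \right)} = \left(-2 + V\right) \left(3 + V\right)$
$T = - \frac{4}{3}$ ($T = \frac{5 - 1}{1 - 4} = \frac{4}{-3} = 4 \left(- \frac{1}{3}\right) = - \frac{4}{3} \approx -1.3333$)
$\frac{\left(-2 + T\right) x{\left(-3 \right)}}{3516 + 17} = \frac{\left(-2 - \frac{4}{3}\right) \left(-6 - 3 + \left(-3\right)^{2}\right)}{3516 + 17} = \frac{\left(- \frac{10}{3}\right) \left(-6 - 3 + 9\right)}{3533} = \left(- \frac{10}{3}\right) 0 \cdot \frac{1}{3533} = 0 \cdot \frac{1}{3533} = 0$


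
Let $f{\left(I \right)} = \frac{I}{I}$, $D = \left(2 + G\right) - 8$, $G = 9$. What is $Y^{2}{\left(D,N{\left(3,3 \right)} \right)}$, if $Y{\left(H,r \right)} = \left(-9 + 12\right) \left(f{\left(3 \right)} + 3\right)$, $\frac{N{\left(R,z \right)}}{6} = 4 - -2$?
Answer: $144$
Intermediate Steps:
$D = 3$ ($D = \left(2 + 9\right) - 8 = 11 - 8 = 3$)
$f{\left(I \right)} = 1$
$N{\left(R,z \right)} = 36$ ($N{\left(R,z \right)} = 6 \left(4 - -2\right) = 6 \left(4 + 2\right) = 6 \cdot 6 = 36$)
$Y{\left(H,r \right)} = 12$ ($Y{\left(H,r \right)} = \left(-9 + 12\right) \left(1 + 3\right) = 3 \cdot 4 = 12$)
$Y^{2}{\left(D,N{\left(3,3 \right)} \right)} = 12^{2} = 144$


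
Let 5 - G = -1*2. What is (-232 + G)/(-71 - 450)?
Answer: 225/521 ≈ 0.43186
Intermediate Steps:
G = 7 (G = 5 - (-1)*2 = 5 - 1*(-2) = 5 + 2 = 7)
(-232 + G)/(-71 - 450) = (-232 + 7)/(-71 - 450) = -225/(-521) = -225*(-1/521) = 225/521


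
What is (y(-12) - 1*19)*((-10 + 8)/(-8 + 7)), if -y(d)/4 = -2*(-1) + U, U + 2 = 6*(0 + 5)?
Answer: -278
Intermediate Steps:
U = 28 (U = -2 + 6*(0 + 5) = -2 + 6*5 = -2 + 30 = 28)
y(d) = -120 (y(d) = -4*(-2*(-1) + 28) = -4*(2 + 28) = -4*30 = -120)
(y(-12) - 1*19)*((-10 + 8)/(-8 + 7)) = (-120 - 1*19)*((-10 + 8)/(-8 + 7)) = (-120 - 19)*(-2/(-1)) = -(-278)*(-1) = -139*2 = -278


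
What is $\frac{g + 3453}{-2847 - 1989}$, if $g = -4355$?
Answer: $\frac{451}{2418} \approx 0.18652$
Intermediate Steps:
$\frac{g + 3453}{-2847 - 1989} = \frac{-4355 + 3453}{-2847 - 1989} = - \frac{902}{-4836} = \left(-902\right) \left(- \frac{1}{4836}\right) = \frac{451}{2418}$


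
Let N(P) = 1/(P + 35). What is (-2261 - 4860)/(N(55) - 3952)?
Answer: 640890/355679 ≈ 1.8019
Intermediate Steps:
N(P) = 1/(35 + P)
(-2261 - 4860)/(N(55) - 3952) = (-2261 - 4860)/(1/(35 + 55) - 3952) = -7121/(1/90 - 3952) = -7121/(-355679/90) = -7121*(-90/355679) = 640890/355679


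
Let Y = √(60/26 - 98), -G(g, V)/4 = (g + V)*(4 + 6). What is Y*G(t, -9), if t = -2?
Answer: 880*I*√4043/13 ≈ 4304.2*I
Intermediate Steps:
G(g, V) = -40*V - 40*g (G(g, V) = -4*(g + V)*(4 + 6) = -4*(V + g)*10 = -4*(10*V + 10*g) = -40*V - 40*g)
Y = 2*I*√4043/13 (Y = √(60*(1/26) - 98) = √(30/13 - 98) = √(-1244/13) = 2*I*√4043/13 ≈ 9.7822*I)
Y*G(t, -9) = (2*I*√4043/13)*(-40*(-9) - 40*(-2)) = (2*I*√4043/13)*(360 + 80) = (2*I*√4043/13)*440 = 880*I*√4043/13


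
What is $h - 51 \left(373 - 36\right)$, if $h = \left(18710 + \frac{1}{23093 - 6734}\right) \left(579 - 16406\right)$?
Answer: $- \frac{36425264030}{123} \approx -2.9614 \cdot 10^{8}$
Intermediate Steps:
$h = - \frac{36423150029}{123}$ ($h = \left(18710 + \frac{1}{16359}\right) \left(-15827\right) = \frac{306076891}{16359} \left(-15827\right) = - \frac{36423150029}{123} \approx -2.9612 \cdot 10^{8}$)
$h - 51 \left(373 - 36\right) = - \frac{36423150029}{123} - 51 \left(373 - 36\right) = - \frac{36423150029}{123} - 51 \cdot 337 = - \frac{36423150029}{123} - 17187 = - \frac{36425264030}{123}$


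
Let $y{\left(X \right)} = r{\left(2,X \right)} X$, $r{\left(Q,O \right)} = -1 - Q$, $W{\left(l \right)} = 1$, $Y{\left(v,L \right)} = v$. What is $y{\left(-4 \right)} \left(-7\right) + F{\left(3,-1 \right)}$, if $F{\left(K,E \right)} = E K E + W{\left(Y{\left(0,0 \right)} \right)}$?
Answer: $-80$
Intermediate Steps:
$F{\left(K,E \right)} = 1 + K E^{2}$ ($F{\left(K,E \right)} = E K E + 1 = K E^{2} + 1 = 1 + K E^{2}$)
$y{\left(X \right)} = - 3 X$ ($y{\left(X \right)} = \left(-1 - 2\right) X = - 3 X$)
$y{\left(-4 \right)} \left(-7\right) + F{\left(3,-1 \right)} = \left(-3\right) \left(-4\right) \left(-7\right) + \left(1 + 3 \left(-1\right)^{2}\right) = 12 \left(-7\right) + \left(1 + 3 \cdot 1\right) = -84 + \left(1 + 3\right) = -84 + 4 = -80$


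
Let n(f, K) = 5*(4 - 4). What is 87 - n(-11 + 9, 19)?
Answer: 87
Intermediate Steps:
n(f, K) = 0 (n(f, K) = 5*0 = 0)
87 - n(-11 + 9, 19) = 87 - 1*0 = 87 + 0 = 87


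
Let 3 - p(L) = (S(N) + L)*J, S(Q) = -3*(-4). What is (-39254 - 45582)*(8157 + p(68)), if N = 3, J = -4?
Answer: -719409280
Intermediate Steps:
S(Q) = 12
p(L) = 51 + 4*L (p(L) = 3 - (12 + L)*(-4) = 3 - (-48 - 4*L) = 3 + (48 + 4*L) = 51 + 4*L)
(-39254 - 45582)*(8157 + p(68)) = (-39254 - 45582)*(8157 + (51 + 4*68)) = -84836*(8157 + (51 + 272)) = -84836*(8157 + 323) = -84836*8480 = -719409280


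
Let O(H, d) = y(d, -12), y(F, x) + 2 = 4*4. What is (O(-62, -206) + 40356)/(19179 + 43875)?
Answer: 20185/31527 ≈ 0.64024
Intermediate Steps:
y(F, x) = 14 (y(F, x) = -2 + 4*4 = -2 + 16 = 14)
O(H, d) = 14
(O(-62, -206) + 40356)/(19179 + 43875) = (14 + 40356)/(19179 + 43875) = 40370/63054 = 40370*(1/63054) = 20185/31527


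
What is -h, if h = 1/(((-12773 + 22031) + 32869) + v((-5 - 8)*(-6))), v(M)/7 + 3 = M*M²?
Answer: -1/3363970 ≈ -2.9727e-7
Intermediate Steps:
v(M) = -21 + 7*M³ (v(M) = -21 + 7*(M*M²) = -21 + 7*M³)
h = 1/3363970 (h = 1/(((-12773 + 22031) + 32869) + (-21 + 7*((-5 - 8)*(-6))³)) = 1/((9258 + 32869) + (-21 + 7*(-13*(-6))³)) = 1/(42127 + (-21 + 7*78³)) = 1/(42127 + (-21 + 7*474552)) = 1/(42127 + (-21 + 3321864)) = 1/(42127 + 3321843) = 1/3363970 ≈ 2.9727e-7)
-h = -1*1/3363970 = -1/3363970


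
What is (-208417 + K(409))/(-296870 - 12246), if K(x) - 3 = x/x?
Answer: 208413/309116 ≈ 0.67422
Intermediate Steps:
K(x) = 4 (K(x) = 3 + x/x = 3 + 1 = 4)
(-208417 + K(409))/(-296870 - 12246) = (-208417 + 4)/(-296870 - 12246) = -208413/(-309116) = -208413*(-1/309116) = 208413/309116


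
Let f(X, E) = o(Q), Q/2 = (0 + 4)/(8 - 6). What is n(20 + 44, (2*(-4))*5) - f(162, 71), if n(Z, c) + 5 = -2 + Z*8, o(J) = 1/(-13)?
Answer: 6566/13 ≈ 505.08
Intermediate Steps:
Q = 4 (Q = 2*((0 + 4)/(8 - 6)) = 2*(4/2) = 2*(4*(½)) = 2*2 = 4)
o(J) = -1/13
f(X, E) = -1/13
n(Z, c) = -7 + 8*Z (n(Z, c) = -5 + (-2 + Z*8) = -5 + (-2 + 8*Z) = -7 + 8*Z)
n(20 + 44, (2*(-4))*5) - f(162, 71) = (-7 + 8*(20 + 44)) - 1*(-1/13) = (-7 + 8*64) + 1/13 = (-7 + 512) + 1/13 = 505 + 1/13 = 6566/13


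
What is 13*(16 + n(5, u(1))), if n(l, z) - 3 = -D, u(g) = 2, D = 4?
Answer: 195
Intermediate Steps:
n(l, z) = -1 (n(l, z) = 3 - 1*4 = 3 - 4 = -1)
13*(16 + n(5, u(1))) = 13*(16 - 1) = 13*15 = 195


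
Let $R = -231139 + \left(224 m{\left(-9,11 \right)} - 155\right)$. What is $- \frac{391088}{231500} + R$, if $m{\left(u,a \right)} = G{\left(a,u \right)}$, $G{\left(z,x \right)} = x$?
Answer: $- \frac{13502914022}{57875} \approx -2.3331 \cdot 10^{5}$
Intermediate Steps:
$m{\left(u,a \right)} = u$
$R = -233310$ ($R = -231139 + \left(224 \left(-9\right) - 155\right) = -231139 - 2171 = -233310$)
$- \frac{391088}{231500} + R = - \frac{391088}{231500} - 233310 = \left(-391088\right) \frac{1}{231500} - 233310 = - \frac{97772}{57875} - 233310 = - \frac{13502914022}{57875}$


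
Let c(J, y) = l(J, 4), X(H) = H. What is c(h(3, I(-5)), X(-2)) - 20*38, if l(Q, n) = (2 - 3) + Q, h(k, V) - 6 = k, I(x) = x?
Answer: -752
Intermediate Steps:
h(k, V) = 6 + k
l(Q, n) = -1 + Q
c(J, y) = -1 + J
c(h(3, I(-5)), X(-2)) - 20*38 = (-1 + (6 + 3)) - 20*38 = (-1 + 9) - 760 = 8 - 760 = -752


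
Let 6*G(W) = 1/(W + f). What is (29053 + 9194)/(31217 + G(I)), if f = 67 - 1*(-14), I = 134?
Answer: 49338630/40269931 ≈ 1.2252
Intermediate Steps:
f = 81 (f = 67 + 14 = 81)
G(W) = 1/(6*(81 + W)) (G(W) = 1/(6*(W + 81)) = 1/(6*(81 + W)))
(29053 + 9194)/(31217 + G(I)) = (29053 + 9194)/(31217 + 1/(6*(81 + 134))) = 38247/(31217 + (⅙)/215) = 38247/(31217 + (⅙)*(1/215)) = 38247/(31217 + 1/1290) = 38247/(40269931/1290) = 38247*(1290/40269931) = 49338630/40269931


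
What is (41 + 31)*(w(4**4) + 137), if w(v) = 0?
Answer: 9864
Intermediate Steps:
(41 + 31)*(w(4**4) + 137) = (41 + 31)*(0 + 137) = 72*137 = 9864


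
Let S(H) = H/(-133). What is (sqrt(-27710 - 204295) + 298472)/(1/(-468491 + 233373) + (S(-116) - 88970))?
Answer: -9333426579568/2782126371625 - 31270694*I*sqrt(232005)/2782126371625 ≈ -3.3548 - 0.0054139*I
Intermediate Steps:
S(H) = -H/133 (S(H) = H*(-1/133) = -H/133)
(sqrt(-27710 - 204295) + 298472)/(1/(-468491 + 233373) + (S(-116) - 88970)) = (sqrt(-27710 - 204295) + 298472)/(1/(-468491 + 233373) + (-1/133*(-116) - 88970)) = (sqrt(-232005) + 298472)/(1/(-235118) + (116/133 - 88970)) = (I*sqrt(232005) + 298472)/(-1/235118 - 11832894/133) = (298472 + I*sqrt(232005))/(-2782126371625/31270694) = (298472 + I*sqrt(232005))*(-31270694/2782126371625) = -9333426579568/2782126371625 - 31270694*I*sqrt(232005)/2782126371625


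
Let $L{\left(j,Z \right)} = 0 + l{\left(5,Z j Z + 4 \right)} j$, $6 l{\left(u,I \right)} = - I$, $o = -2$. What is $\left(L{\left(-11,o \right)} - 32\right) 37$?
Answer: $- \frac{11692}{3} \approx -3897.3$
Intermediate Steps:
$l{\left(u,I \right)} = - \frac{I}{6}$ ($l{\left(u,I \right)} = \frac{\left(-1\right) I}{6} = - \frac{I}{6}$)
$L{\left(j,Z \right)} = j \left(- \frac{2}{3} - \frac{j Z^{2}}{6}\right)$ ($L{\left(j,Z \right)} = 0 + - \frac{Z j Z + 4}{6} j = 0 + - \frac{j Z^{2} + 4}{6} j = 0 + - \frac{4 + j Z^{2}}{6} j = 0 + \left(- \frac{2}{3} - \frac{j Z^{2}}{6}\right) j = 0 + j \left(- \frac{2}{3} - \frac{j Z^{2}}{6}\right) = j \left(- \frac{2}{3} - \frac{j Z^{2}}{6}\right)$)
$\left(L{\left(-11,o \right)} - 32\right) 37 = \left(\frac{1}{6} \left(-11\right) \left(-4 - - 11 \left(-2\right)^{2}\right) - 32\right) 37 = \left(\frac{1}{6} \left(-11\right) \left(-4 - \left(-11\right) 4\right) - 32\right) 37 = \left(\frac{1}{6} \left(-11\right) \left(-4 + 44\right) - 32\right) 37 = \left(\frac{1}{6} \left(-11\right) 40 - 32\right) 37 = \left(- \frac{220}{3} - 32\right) 37 = \left(- \frac{316}{3}\right) 37 = - \frac{11692}{3}$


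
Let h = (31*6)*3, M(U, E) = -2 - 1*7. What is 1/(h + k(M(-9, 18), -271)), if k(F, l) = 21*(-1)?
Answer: 1/537 ≈ 0.0018622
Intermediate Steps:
M(U, E) = -9 (M(U, E) = -2 - 7 = -9)
k(F, l) = -21
h = 558 (h = 186*3 = 558)
1/(h + k(M(-9, 18), -271)) = 1/(558 - 21) = 1/537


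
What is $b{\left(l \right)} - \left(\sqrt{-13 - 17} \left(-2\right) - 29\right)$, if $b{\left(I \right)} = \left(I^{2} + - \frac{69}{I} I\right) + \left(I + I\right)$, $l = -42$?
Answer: $1640 + 2 i \sqrt{30} \approx 1640.0 + 10.954 i$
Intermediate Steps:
$b{\left(I \right)} = -69 + I^{2} + 2 I$ ($b{\left(I \right)} = \left(I^{2} - 69\right) + 2 I = \left(-69 + I^{2}\right) + 2 I = -69 + I^{2} + 2 I$)
$b{\left(l \right)} - \left(\sqrt{-13 - 17} \left(-2\right) - 29\right) = \left(-69 + \left(-42\right)^{2} + 2 \left(-42\right)\right) - \left(\sqrt{-13 - 17} \left(-2\right) - 29\right) = \left(-69 + 1764 - 84\right) - \left(\sqrt{-30} \left(-2\right) - 29\right) = 1611 - \left(i \sqrt{30} \left(-2\right) - 29\right) = 1611 - \left(- 2 i \sqrt{30} - 29\right) = 1611 - \left(-29 - 2 i \sqrt{30}\right) = 1611 + \left(29 + 2 i \sqrt{30}\right) = 1640 + 2 i \sqrt{30}$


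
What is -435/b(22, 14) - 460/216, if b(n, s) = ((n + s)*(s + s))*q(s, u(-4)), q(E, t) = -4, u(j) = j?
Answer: -24455/12096 ≈ -2.0217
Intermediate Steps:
b(n, s) = -8*s*(n + s) (b(n, s) = ((n + s)*(s + s))*(-4) = ((n + s)*(2*s))*(-4) = (2*s*(n + s))*(-4) = -8*s*(n + s))
-435/b(22, 14) - 460/216 = -435*(-1/(112*(22 + 14))) - 460/216 = -435/((-8*14*36)) - 460*1/216 = -435/(-4032) - 115/54 = -435*(-1/4032) - 115/54 = 145/1344 - 115/54 = -24455/12096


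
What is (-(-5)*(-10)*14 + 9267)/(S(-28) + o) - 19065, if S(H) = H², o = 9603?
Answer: -15232276/799 ≈ -19064.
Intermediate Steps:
(-(-5)*(-10)*14 + 9267)/(S(-28) + o) - 19065 = (-(-5)*(-10)*14 + 9267)/((-28)² + 9603) - 19065 = (-5*10*14 + 9267)/(784 + 9603) - 19065 = (-50*14 + 9267)/10387 - 19065 = (-700 + 9267)*(1/10387) - 19065 = 8567*(1/10387) - 19065 = 659/799 - 19065 = -15232276/799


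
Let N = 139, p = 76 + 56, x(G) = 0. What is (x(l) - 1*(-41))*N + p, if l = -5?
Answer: 5831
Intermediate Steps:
p = 132
(x(l) - 1*(-41))*N + p = (0 - 1*(-41))*139 + 132 = (0 + 41)*139 + 132 = 41*139 + 132 = 5699 + 132 = 5831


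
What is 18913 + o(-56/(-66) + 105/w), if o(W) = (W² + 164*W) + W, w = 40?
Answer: 1358945857/69696 ≈ 19498.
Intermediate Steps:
o(W) = W² + 165*W
18913 + o(-56/(-66) + 105/w) = 18913 + (-56/(-66) + 105/40)*(165 + (-56/(-66) + 105/40)) = 18913 + (-56*(-1/66) + 105*(1/40))*(165 + (-56*(-1/66) + 105*(1/40))) = 18913 + (28/33 + 21/8)*(165 + (28/33 + 21/8)) = 18913 + 917*(165 + 917/264)/264 = 18913 + (917/264)*(44477/264) = 18913 + 40785409/69696 = 1358945857/69696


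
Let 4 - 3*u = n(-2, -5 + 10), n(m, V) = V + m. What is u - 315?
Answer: -944/3 ≈ -314.67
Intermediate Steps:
u = ⅓ (u = 4/3 - ((-5 + 10) - 2)/3 = 4/3 - (5 - 2)/3 = 4/3 - ⅓*3 = 4/3 - 1 = ⅓ ≈ 0.33333)
u - 315 = ⅓ - 315 = -944/3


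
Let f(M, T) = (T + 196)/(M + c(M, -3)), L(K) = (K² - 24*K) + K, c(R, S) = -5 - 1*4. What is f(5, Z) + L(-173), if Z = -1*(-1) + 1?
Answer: 67717/2 ≈ 33859.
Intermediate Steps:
c(R, S) = -9 (c(R, S) = -5 - 4 = -9)
L(K) = K² - 23*K
Z = 2 (Z = 1 + 1 = 2)
f(M, T) = (196 + T)/(-9 + M) (f(M, T) = (T + 196)/(M - 9) = (196 + T)/(-9 + M))
f(5, Z) + L(-173) = (196 + 2)/(-9 + 5) - 173*(-23 - 173) = 198/(-4) - 173*(-196) = -¼*198 + 33908 = -99/2 + 33908 = 67717/2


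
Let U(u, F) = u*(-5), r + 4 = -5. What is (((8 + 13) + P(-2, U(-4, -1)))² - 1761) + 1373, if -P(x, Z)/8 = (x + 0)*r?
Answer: 14741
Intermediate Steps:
r = -9 (r = -4 - 5 = -9)
U(u, F) = -5*u
P(x, Z) = 72*x (P(x, Z) = -8*(x + 0)*(-9) = -8*x*(-9) = -(-72)*x = 72*x)
(((8 + 13) + P(-2, U(-4, -1)))² - 1761) + 1373 = (((8 + 13) + 72*(-2))² - 1761) + 1373 = ((21 - 144)² - 1761) + 1373 = ((-123)² - 1761) + 1373 = (15129 - 1761) + 1373 = 13368 + 1373 = 14741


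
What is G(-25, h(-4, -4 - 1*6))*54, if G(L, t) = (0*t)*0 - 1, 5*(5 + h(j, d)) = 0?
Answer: -54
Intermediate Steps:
h(j, d) = -5 (h(j, d) = -5 + (⅕)*0 = -5 + 0 = -5)
G(L, t) = -1 (G(L, t) = 0*0 - 1 = 0 - 1 = -1)
G(-25, h(-4, -4 - 1*6))*54 = -1*54 = -54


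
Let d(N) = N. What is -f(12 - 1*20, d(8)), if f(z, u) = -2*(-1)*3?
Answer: -6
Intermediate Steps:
f(z, u) = 6 (f(z, u) = 2*3 = 6)
-f(12 - 1*20, d(8)) = -1*6 = -6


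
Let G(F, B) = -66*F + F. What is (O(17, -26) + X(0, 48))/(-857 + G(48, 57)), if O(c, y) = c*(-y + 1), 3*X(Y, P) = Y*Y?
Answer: -459/3977 ≈ -0.11541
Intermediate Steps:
X(Y, P) = Y²/3 (X(Y, P) = (Y*Y)/3 = Y²/3)
G(F, B) = -65*F
O(c, y) = c*(1 - y)
(O(17, -26) + X(0, 48))/(-857 + G(48, 57)) = (17*(1 - 1*(-26)) + (⅓)*0²)/(-857 - 65*48) = (17*(1 + 26) + (⅓)*0)/(-857 - 3120) = (17*27 + 0)/(-3977) = (459 + 0)*(-1/3977) = 459*(-1/3977) = -459/3977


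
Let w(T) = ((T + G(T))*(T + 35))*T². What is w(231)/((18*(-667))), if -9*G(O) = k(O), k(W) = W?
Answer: -485751112/2001 ≈ -2.4275e+5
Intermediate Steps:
G(O) = -O/9
w(T) = 8*T³*(35 + T)/9 (w(T) = ((T - T/9)*(T + 35))*T² = ((8*T/9)*(35 + T))*T² = (8*T*(35 + T)/9)*T² = 8*T³*(35 + T)/9)
w(231)/((18*(-667))) = ((8/9)*231³*(35 + 231))/((18*(-667))) = ((8/9)*12326391*266)/(-12006) = 2914506672*(-1/12006) = -485751112/2001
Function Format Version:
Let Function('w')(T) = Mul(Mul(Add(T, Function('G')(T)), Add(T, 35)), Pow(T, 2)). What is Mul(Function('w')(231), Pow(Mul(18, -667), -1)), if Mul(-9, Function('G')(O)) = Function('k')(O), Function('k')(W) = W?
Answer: Rational(-485751112, 2001) ≈ -2.4275e+5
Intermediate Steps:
Function('G')(O) = Mul(Rational(-1, 9), O)
Function('w')(T) = Mul(Rational(8, 9), Pow(T, 3), Add(35, T)) (Function('w')(T) = Mul(Mul(Add(T, Mul(Rational(-1, 9), T)), Add(T, 35)), Pow(T, 2)) = Mul(Mul(Mul(Rational(8, 9), T), Add(35, T)), Pow(T, 2)) = Mul(Mul(Rational(8, 9), T, Add(35, T)), Pow(T, 2)) = Mul(Rational(8, 9), Pow(T, 3), Add(35, T)))
Mul(Function('w')(231), Pow(Mul(18, -667), -1)) = Mul(Mul(Rational(8, 9), Pow(231, 3), Add(35, 231)), Pow(Mul(18, -667), -1)) = Mul(Mul(Rational(8, 9), 12326391, 266), Pow(-12006, -1)) = Mul(2914506672, Rational(-1, 12006)) = Rational(-485751112, 2001)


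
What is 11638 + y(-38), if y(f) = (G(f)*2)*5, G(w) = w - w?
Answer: 11638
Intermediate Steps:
G(w) = 0
y(f) = 0 (y(f) = (0*2)*5 = 0*5 = 0)
11638 + y(-38) = 11638 + 0 = 11638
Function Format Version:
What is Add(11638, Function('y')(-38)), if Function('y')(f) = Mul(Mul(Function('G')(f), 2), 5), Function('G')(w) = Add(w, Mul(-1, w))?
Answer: 11638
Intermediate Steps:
Function('G')(w) = 0
Function('y')(f) = 0 (Function('y')(f) = Mul(Mul(0, 2), 5) = Mul(0, 5) = 0)
Add(11638, Function('y')(-38)) = Add(11638, 0) = 11638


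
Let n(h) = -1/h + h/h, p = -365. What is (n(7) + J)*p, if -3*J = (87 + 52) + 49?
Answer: 473770/21 ≈ 22560.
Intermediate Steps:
J = -188/3 (J = -((87 + 52) + 49)/3 = -(139 + 49)/3 = -⅓*188 = -188/3 ≈ -62.667)
n(h) = 1 - 1/h (n(h) = -1/h + 1 = 1 - 1/h)
(n(7) + J)*p = ((-1 + 7)/7 - 188/3)*(-365) = ((⅐)*6 - 188/3)*(-365) = (6/7 - 188/3)*(-365) = -1298/21*(-365) = 473770/21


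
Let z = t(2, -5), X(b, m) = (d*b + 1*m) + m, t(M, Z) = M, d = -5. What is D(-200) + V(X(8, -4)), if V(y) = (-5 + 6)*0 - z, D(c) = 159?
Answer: 157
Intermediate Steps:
X(b, m) = -5*b + 2*m (X(b, m) = (-5*b + 1*m) + m = (-5*b + m) + m = (m - 5*b) + m = -5*b + 2*m)
z = 2
V(y) = -2 (V(y) = (-5 + 6)*0 - 1*2 = 1*0 - 2 = 0 - 2 = -2)
D(-200) + V(X(8, -4)) = 159 - 2 = 157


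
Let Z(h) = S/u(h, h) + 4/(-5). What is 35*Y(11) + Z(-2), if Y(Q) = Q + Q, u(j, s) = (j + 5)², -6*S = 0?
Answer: 3846/5 ≈ 769.20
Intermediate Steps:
S = 0 (S = -⅙*0 = 0)
u(j, s) = (5 + j)²
Y(Q) = 2*Q
Z(h) = -⅘ (Z(h) = 0/((5 + h)²) + 4/(-5) = 0/(5 + h)² + 4*(-⅕) = 0 - ⅘ = -⅘)
35*Y(11) + Z(-2) = 35*(2*11) - ⅘ = 35*22 - ⅘ = 770 - ⅘ = 3846/5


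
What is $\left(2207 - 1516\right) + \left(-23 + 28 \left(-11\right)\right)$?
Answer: $360$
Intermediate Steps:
$\left(2207 - 1516\right) + \left(-23 + 28 \left(-11\right)\right) = \left(2207 - 1516\right) - 331 = 691 - 331 = 360$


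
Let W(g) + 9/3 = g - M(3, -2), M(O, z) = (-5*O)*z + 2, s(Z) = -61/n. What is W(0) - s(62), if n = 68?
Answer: -2319/68 ≈ -34.103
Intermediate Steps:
s(Z) = -61/68
M(O, z) = 2 - 5*O*z (M(O, z) = -5*O*z + 2 = 2 - 5*O*z)
W(g) = -35 + g (W(g) = -3 + (g - (2 - 5*3*(-2))) = -3 + (g - (2 + 30)) = -3 + (g - 1*32) = -3 + (g - 32) = -3 + (-32 + g) = -35 + g)
W(0) - s(62) = (-35 + 0) - 1*(-61/68) = -35 + 61/68 = -2319/68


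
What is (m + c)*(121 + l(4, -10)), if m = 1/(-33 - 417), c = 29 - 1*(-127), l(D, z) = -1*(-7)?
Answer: 4492736/225 ≈ 19968.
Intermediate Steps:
l(D, z) = 7
c = 156 (c = 29 + 127 = 156)
m = -1/450 (m = 1/(-450) = -1/450 ≈ -0.0022222)
(m + c)*(121 + l(4, -10)) = (-1/450 + 156)*(121 + 7) = (70199/450)*128 = 4492736/225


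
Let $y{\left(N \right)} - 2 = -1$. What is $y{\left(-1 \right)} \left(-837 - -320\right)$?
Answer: $-517$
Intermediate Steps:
$y{\left(N \right)} = 1$ ($y{\left(N \right)} = 2 - 1 = 1$)
$y{\left(-1 \right)} \left(-837 - -320\right) = 1 \left(-837 - -320\right) = 1 \left(-837 + 320\right) = 1 \left(-517\right) = -517$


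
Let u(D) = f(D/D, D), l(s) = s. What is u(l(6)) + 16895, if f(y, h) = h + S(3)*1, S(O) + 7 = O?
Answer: 16897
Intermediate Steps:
S(O) = -7 + O
f(y, h) = -4 + h (f(y, h) = h + (-7 + 3)*1 = h - 4*1 = h - 4 = -4 + h)
u(D) = -4 + D
u(l(6)) + 16895 = (-4 + 6) + 16895 = 2 + 16895 = 16897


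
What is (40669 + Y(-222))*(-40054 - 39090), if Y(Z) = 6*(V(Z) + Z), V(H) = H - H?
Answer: -3113287528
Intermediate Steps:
V(H) = 0
Y(Z) = 6*Z (Y(Z) = 6*(0 + Z) = 6*Z)
(40669 + Y(-222))*(-40054 - 39090) = (40669 + 6*(-222))*(-40054 - 39090) = (40669 - 1332)*(-79144) = 39337*(-79144) = -3113287528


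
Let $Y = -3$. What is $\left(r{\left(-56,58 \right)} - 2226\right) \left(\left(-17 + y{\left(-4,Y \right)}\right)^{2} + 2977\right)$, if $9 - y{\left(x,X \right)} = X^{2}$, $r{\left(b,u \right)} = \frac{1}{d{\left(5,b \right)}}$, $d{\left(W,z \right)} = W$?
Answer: $- \frac{36347314}{5} \approx -7.2695 \cdot 10^{6}$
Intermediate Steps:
$r{\left(b,u \right)} = \frac{1}{5}$
$y{\left(x,X \right)} = 9 - X^{2}$
$\left(r{\left(-56,58 \right)} - 2226\right) \left(\left(-17 + y{\left(-4,Y \right)}\right)^{2} + 2977\right) = \left(\frac{1}{5} - 2226\right) \left(\left(-17 + \left(9 - \left(-3\right)^{2}\right)\right)^{2} + 2977\right) = - \frac{11129 \left(\left(-17 + \left(9 - 9\right)\right)^{2} + 2977\right)}{5} = - \frac{11129 \left(\left(-17 + 0\right)^{2} + 2977\right)}{5} = - \frac{11129 \left(\left(-17\right)^{2} + 2977\right)}{5} = - \frac{11129 \left(289 + 2977\right)}{5} = \left(- \frac{11129}{5}\right) 3266 = - \frac{36347314}{5}$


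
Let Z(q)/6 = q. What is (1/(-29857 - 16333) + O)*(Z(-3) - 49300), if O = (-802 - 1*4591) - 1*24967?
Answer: 34580016040259/23095 ≈ 1.4973e+9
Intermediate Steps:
Z(q) = 6*q
O = -30360 (O = (-802 - 4591) - 24967 = -5393 - 24967 = -30360)
(1/(-29857 - 16333) + O)*(Z(-3) - 49300) = (1/(-29857 - 16333) - 30360)*(6*(-3) - 49300) = (1/(-46190) - 30360)*(-18 - 49300) = (-1/46190 - 30360)*(-49318) = -1402328401/46190*(-49318) = 34580016040259/23095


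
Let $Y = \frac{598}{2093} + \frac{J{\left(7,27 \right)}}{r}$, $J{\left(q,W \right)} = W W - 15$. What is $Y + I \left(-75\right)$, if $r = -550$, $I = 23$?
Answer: $- \frac{3322574}{1925} \approx -1726.0$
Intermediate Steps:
$J{\left(q,W \right)} = -15 + W^{2}$ ($J{\left(q,W \right)} = W^{2} - 15 = -15 + W^{2}$)
$Y = - \frac{1949}{1925}$ ($Y = \frac{598}{2093} + \frac{-15 + 27^{2}}{-550} = 598 \cdot \frac{1}{2093} + \left(-15 + 729\right) \left(- \frac{1}{550}\right) = \frac{2}{7} + 714 \left(- \frac{1}{550}\right) = \frac{2}{7} - \frac{357}{275} = - \frac{1949}{1925} \approx -1.0125$)
$Y + I \left(-75\right) = - \frac{1949}{1925} + 23 \left(-75\right) = - \frac{1949}{1925} - 1725 = - \frac{3322574}{1925}$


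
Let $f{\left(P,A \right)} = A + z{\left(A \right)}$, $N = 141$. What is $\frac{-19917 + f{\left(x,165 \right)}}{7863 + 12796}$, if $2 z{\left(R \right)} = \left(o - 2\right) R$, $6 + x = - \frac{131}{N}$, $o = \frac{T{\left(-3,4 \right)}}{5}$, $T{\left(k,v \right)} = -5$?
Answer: $- \frac{39999}{41318} \approx -0.96808$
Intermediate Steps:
$o = -1$ ($o = - \frac{5}{5} = \left(-5\right) \frac{1}{5} = -1$)
$x = - \frac{977}{141}$ ($x = -6 - \frac{131}{141} = - \frac{977}{141} \approx -6.9291$)
$z{\left(R \right)} = - \frac{3 R}{2}$ ($z{\left(R \right)} = \frac{\left(-1 - 2\right) R}{2} = \frac{\left(-3\right) R}{2} = - \frac{3 R}{2}$)
$f{\left(P,A \right)} = - \frac{A}{2}$ ($f{\left(P,A \right)} = A - \frac{3 A}{2} = - \frac{A}{2}$)
$\frac{-19917 + f{\left(x,165 \right)}}{7863 + 12796} = \frac{-19917 - \frac{165}{2}}{7863 + 12796} = \frac{-19917 - \frac{165}{2}}{20659} = \left(- \frac{39999}{2}\right) \frac{1}{20659} = - \frac{39999}{41318}$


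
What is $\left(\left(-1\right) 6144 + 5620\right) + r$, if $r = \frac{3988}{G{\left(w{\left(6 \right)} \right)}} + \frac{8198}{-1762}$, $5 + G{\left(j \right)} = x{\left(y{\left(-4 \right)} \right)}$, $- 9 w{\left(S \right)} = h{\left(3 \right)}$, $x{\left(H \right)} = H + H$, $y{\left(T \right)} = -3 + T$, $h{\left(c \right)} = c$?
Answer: $- \frac{12362545}{16739} \approx -738.55$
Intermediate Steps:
$x{\left(H \right)} = 2 H$
$w{\left(S \right)} = - \frac{1}{3}$ ($w{\left(S \right)} = \left(- \frac{1}{9}\right) 3 = - \frac{1}{3}$)
$G{\left(j \right)} = -19$ ($G{\left(j \right)} = -5 + 2 \left(-3 - 4\right) = -5 + 2 \left(-7\right) = -5 - 14 = -19$)
$r = - \frac{3591309}{16739}$ ($r = \frac{3988}{-19} + \frac{8198}{-1762} = 3988 \left(- \frac{1}{19}\right) + 8198 \left(- \frac{1}{1762}\right) = - \frac{3988}{19} - \frac{4099}{881} = - \frac{3591309}{16739} \approx -214.55$)
$\left(\left(-1\right) 6144 + 5620\right) + r = \left(\left(-1\right) 6144 + 5620\right) - \frac{3591309}{16739} = \left(-6144 + 5620\right) - \frac{3591309}{16739} = -524 - \frac{3591309}{16739} = - \frac{12362545}{16739}$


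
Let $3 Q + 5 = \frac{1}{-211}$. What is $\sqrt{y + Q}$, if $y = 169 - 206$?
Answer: $\frac{i \sqrt{1721549}}{211} \approx 6.2184 i$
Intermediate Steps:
$y = -37$
$Q = - \frac{352}{211}$ ($Q = - \frac{5}{3} + \frac{1}{3 \left(-211\right)} = - \frac{5}{3} + \frac{1}{3} \left(- \frac{1}{211}\right) = - \frac{5}{3} - \frac{1}{633} = - \frac{352}{211} \approx -1.6682$)
$\sqrt{y + Q} = \sqrt{-37 - \frac{352}{211}} = \sqrt{- \frac{8159}{211}} = \frac{i \sqrt{1721549}}{211}$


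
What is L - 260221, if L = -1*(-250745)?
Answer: -9476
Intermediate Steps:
L = 250745
L - 260221 = 250745 - 260221 = -9476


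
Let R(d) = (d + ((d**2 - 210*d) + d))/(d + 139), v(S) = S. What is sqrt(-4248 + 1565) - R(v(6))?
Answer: 1212/145 + I*sqrt(2683) ≈ 8.3586 + 51.798*I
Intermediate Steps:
R(d) = (d**2 - 208*d)/(139 + d) (R(d) = (d + (d**2 - 209*d))/(139 + d) = (d**2 - 208*d)/(139 + d))
sqrt(-4248 + 1565) - R(v(6)) = sqrt(-4248 + 1565) - 6*(-208 + 6)/(139 + 6) = sqrt(-2683) - 6*(-202)/145 = I*sqrt(2683) - 6*(-202)/145 = I*sqrt(2683) - 1*(-1212/145) = I*sqrt(2683) + 1212/145 = 1212/145 + I*sqrt(2683)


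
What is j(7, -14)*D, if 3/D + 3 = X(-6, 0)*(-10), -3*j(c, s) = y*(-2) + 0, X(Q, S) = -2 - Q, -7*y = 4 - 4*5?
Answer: -32/301 ≈ -0.10631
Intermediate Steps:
y = 16/7 (y = -(4 - 4*5)/7 = -(4 - 20)/7 = -⅐*(-16) = 16/7 ≈ 2.2857)
j(c, s) = 32/21 (j(c, s) = -((16/7)*(-2) + 0)/3 = -(-32/7 + 0)/3 = -⅓*(-32/7) = 32/21)
D = -3/43 (D = 3/(-3 + (-2 - 1*(-6))*(-10)) = 3/(-3 + (-2 + 6)*(-10)) = 3/(-3 + 4*(-10)) = 3/(-3 - 40) = 3/(-43) = 3*(-1/43) = -3/43 ≈ -0.069767)
j(7, -14)*D = (32/21)*(-3/43) = -32/301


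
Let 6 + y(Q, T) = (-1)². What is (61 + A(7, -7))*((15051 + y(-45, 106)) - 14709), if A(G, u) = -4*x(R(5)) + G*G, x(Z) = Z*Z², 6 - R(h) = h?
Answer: 35722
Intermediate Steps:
y(Q, T) = -5 (y(Q, T) = -6 + (-1)² = -6 + 1 = -5)
R(h) = 6 - h
x(Z) = Z³
A(G, u) = -4 + G² (A(G, u) = -4*(6 - 1*5)³ + G*G = -4*(6 - 5)³ + G² = -4*1³ + G² = -4*1 + G² = -4 + G²)
(61 + A(7, -7))*((15051 + y(-45, 106)) - 14709) = (61 + (-4 + 7²))*((15051 - 5) - 14709) = (61 + (-4 + 49))*(15046 - 14709) = (61 + 45)*337 = 106*337 = 35722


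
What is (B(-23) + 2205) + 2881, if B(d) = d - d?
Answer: 5086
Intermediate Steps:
B(d) = 0
(B(-23) + 2205) + 2881 = (0 + 2205) + 2881 = 2205 + 2881 = 5086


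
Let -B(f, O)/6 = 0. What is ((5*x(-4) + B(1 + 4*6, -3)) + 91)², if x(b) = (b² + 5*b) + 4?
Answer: 8281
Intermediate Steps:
x(b) = 4 + b² + 5*b
B(f, O) = 0 (B(f, O) = -6*0 = 0)
((5*x(-4) + B(1 + 4*6, -3)) + 91)² = ((5*(4 + (-4)² + 5*(-4)) + 0) + 91)² = ((5*(4 + 16 - 20) + 0) + 91)² = ((5*0 + 0) + 91)² = ((0 + 0) + 91)² = (0 + 91)² = 91² = 8281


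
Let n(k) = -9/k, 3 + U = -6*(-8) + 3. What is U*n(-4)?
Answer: 108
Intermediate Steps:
U = 48 (U = -3 + (-6*(-8) + 3) = -3 + (48 + 3) = -3 + 51 = 48)
U*n(-4) = 48*(-9/(-4)) = 48*(-9*(-¼)) = 48*(9/4) = 108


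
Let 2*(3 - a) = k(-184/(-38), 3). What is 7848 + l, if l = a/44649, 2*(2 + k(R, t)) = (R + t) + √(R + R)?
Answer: 26630806907/3393324 - √874/1696662 ≈ 7848.0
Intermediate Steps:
k(R, t) = -2 + R/2 + t/2 + √2*√R/2 (k(R, t) = -2 + ((R + t) + √(R + R))/2 = -2 + ((R + t) + √(2*R))/2 = -2 + ((R + t) + √2*√R)/2 = -2 + (R + t + √2*√R)/2 = -2 + (R/2 + t/2 + √2*√R/2) = -2 + R/2 + t/2 + √2*√R/2)
a = 155/76 - √874/38 (a = 3 - (-2 + (-184/(-38))/2 + (½)*3 + √2*√(-184/(-38))/2)/2 = 3 - (-2 + (-184*(-1/38))/2 + 3/2 + √2*√(-184*(-1/38))/2)/2 = 3 - (-2 + (½)*(92/19) + 3/2 + √2*√(92/19)/2)/2 = 3 - (-2 + 46/19 + 3/2 + √2*(2*√437/19)/2)/2 = 3 - (-2 + 46/19 + 3/2 + √874/19)/2 = 3 - (73/38 + √874/19)/2 = 3 + (-73/76 - √874/38) = 155/76 - √874/38 ≈ 1.2615)
l = 155/3393324 - √874/1696662 (l = (155/76 - √874/38)/44649 = (155/76 - √874/38)*(1/44649) = 155/3393324 - √874/1696662 ≈ 2.8253e-5)
7848 + l = 7848 + (155/3393324 - √874/1696662) = 26630806907/3393324 - √874/1696662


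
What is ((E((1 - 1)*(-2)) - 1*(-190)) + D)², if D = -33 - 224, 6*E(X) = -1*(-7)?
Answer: 156025/36 ≈ 4334.0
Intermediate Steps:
E(X) = 7/6 (E(X) = (-1*(-7))/6 = (⅙)*7 = 7/6)
D = -257
((E((1 - 1)*(-2)) - 1*(-190)) + D)² = ((7/6 - 1*(-190)) - 257)² = ((7/6 + 190) - 257)² = (1147/6 - 257)² = (-395/6)² = 156025/36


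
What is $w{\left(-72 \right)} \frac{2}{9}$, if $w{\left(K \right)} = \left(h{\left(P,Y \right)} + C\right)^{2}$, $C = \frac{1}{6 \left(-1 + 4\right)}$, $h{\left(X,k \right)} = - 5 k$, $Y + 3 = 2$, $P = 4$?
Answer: $\frac{8281}{1458} \approx 5.6797$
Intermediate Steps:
$Y = -1$ ($Y = -3 + 2 = -1$)
$C = \frac{1}{18}$ ($C = \frac{1}{6 \cdot 3} = \frac{1}{18} \approx 0.055556$)
$w{\left(K \right)} = \frac{8281}{324}$ ($w{\left(K \right)} = \left(\left(-5\right) \left(-1\right) + \frac{1}{18}\right)^{2} = \left(5 + \frac{1}{18}\right)^{2} = \left(\frac{91}{18}\right)^{2} = \frac{8281}{324}$)
$w{\left(-72 \right)} \frac{2}{9} = \frac{8281 \cdot \frac{2}{9}}{324} = \frac{8281 \cdot 2 \cdot \frac{1}{9}}{324} = \frac{8281}{324} \cdot \frac{2}{9} = \frac{8281}{1458}$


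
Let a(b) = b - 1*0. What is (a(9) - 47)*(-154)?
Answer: 5852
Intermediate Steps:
a(b) = b (a(b) = b + 0 = b)
(a(9) - 47)*(-154) = (9 - 47)*(-154) = -38*(-154) = 5852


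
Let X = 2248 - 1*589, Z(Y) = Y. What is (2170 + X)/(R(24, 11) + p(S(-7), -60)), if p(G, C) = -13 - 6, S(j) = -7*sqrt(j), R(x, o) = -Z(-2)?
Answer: -3829/17 ≈ -225.24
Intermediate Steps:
R(x, o) = 2 (R(x, o) = -1*(-2) = 2)
p(G, C) = -19
X = 1659 (X = 2248 - 589 = 1659)
(2170 + X)/(R(24, 11) + p(S(-7), -60)) = (2170 + 1659)/(2 - 19) = 3829/(-17) = 3829*(-1/17) = -3829/17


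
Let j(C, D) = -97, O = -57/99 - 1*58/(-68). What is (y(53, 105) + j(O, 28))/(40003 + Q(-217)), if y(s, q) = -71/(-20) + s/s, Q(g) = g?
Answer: -1849/795720 ≈ -0.0023237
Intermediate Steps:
O = 311/1122 (O = -57*1/99 - 58*(-1/68) = -19/33 + 29/34 = 311/1122 ≈ 0.27718)
y(s, q) = 91/20 (y(s, q) = -71*(-1/20) + 1 = 71/20 + 1 = 91/20)
(y(53, 105) + j(O, 28))/(40003 + Q(-217)) = (91/20 - 97)/(40003 - 217) = -1849/20/39786 = -1849/20*1/39786 = -1849/795720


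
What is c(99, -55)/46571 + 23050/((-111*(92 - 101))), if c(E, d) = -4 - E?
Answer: 1073358653/46524429 ≈ 23.071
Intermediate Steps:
c(99, -55)/46571 + 23050/((-111*(92 - 101))) = (-4 - 1*99)/46571 + 23050/((-111*(92 - 101))) = (-4 - 99)*(1/46571) + 23050/((-111*(-9))) = -103*1/46571 + 23050/999 = -103/46571 + 23050*(1/999) = -103/46571 + 23050/999 = 1073358653/46524429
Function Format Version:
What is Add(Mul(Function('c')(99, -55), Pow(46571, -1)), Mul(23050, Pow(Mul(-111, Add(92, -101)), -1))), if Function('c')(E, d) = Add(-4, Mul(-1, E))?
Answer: Rational(1073358653, 46524429) ≈ 23.071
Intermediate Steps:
Add(Mul(Function('c')(99, -55), Pow(46571, -1)), Mul(23050, Pow(Mul(-111, Add(92, -101)), -1))) = Add(Mul(Add(-4, Mul(-1, 99)), Pow(46571, -1)), Mul(23050, Pow(Mul(-111, Add(92, -101)), -1))) = Add(Mul(Add(-4, -99), Rational(1, 46571)), Mul(23050, Pow(Mul(-111, -9), -1))) = Add(Mul(-103, Rational(1, 46571)), Mul(23050, Pow(999, -1))) = Add(Rational(-103, 46571), Mul(23050, Rational(1, 999))) = Add(Rational(-103, 46571), Rational(23050, 999)) = Rational(1073358653, 46524429)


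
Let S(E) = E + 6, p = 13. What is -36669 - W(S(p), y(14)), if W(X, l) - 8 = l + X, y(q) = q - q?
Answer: -36696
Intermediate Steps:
S(E) = 6 + E
y(q) = 0
W(X, l) = 8 + X + l (W(X, l) = 8 + (l + X) = 8 + (X + l) = 8 + X + l)
-36669 - W(S(p), y(14)) = -36669 - (8 + (6 + 13) + 0) = -36669 - (8 + 19 + 0) = -36669 - 1*27 = -36669 - 27 = -36696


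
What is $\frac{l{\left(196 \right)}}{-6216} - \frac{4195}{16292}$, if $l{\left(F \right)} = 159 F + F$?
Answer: $- \frac{9589165}{1808412} \approx -5.3025$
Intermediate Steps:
$l{\left(F \right)} = 160 F$
$\frac{l{\left(196 \right)}}{-6216} - \frac{4195}{16292} = \frac{160 \cdot 196}{-6216} - \frac{4195}{16292} = 31360 \left(- \frac{1}{6216}\right) - \frac{4195}{16292} = - \frac{560}{111} - \frac{4195}{16292} = - \frac{9589165}{1808412}$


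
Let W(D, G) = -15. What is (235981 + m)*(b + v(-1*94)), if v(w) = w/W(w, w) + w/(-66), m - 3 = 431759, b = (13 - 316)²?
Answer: 3372047395074/55 ≈ 6.1310e+10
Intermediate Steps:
b = 91809 (b = (-303)² = 91809)
m = 431762 (m = 3 + 431759 = 431762)
v(w) = -9*w/110 (v(w) = w/(-15) + w/(-66) = w*(-1/15) + w*(-1/66) = -w/15 - w/66 = -9*w/110)
(235981 + m)*(b + v(-1*94)) = (235981 + 431762)*(91809 - (-9)*94/110) = 667743*(91809 - 9/110*(-94)) = 667743*(91809 + 423/55) = 667743*(5049918/55) = 3372047395074/55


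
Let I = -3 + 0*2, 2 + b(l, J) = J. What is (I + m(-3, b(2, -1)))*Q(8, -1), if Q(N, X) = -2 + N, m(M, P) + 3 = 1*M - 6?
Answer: -90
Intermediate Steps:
b(l, J) = -2 + J
m(M, P) = -9 + M (m(M, P) = -3 + (1*M - 6) = -3 + (M - 6) = -3 + (-6 + M) = -9 + M)
I = -3 (I = -3 + 0 = -3)
(I + m(-3, b(2, -1)))*Q(8, -1) = (-3 + (-9 - 3))*(-2 + 8) = (-3 - 12)*6 = -15*6 = -90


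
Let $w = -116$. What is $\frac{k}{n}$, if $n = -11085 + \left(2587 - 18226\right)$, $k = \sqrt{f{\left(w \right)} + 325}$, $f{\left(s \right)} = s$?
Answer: $- \frac{\sqrt{209}}{26724} \approx -0.00054097$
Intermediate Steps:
$k = \sqrt{209}$ ($k = \sqrt{-116 + 325} = \sqrt{209} \approx 14.457$)
$n = -26724$ ($n = -11085 + \left(2587 - 18226\right) = -11085 - 15639 = -26724$)
$\frac{k}{n} = \frac{\sqrt{209}}{-26724} = \sqrt{209} \left(- \frac{1}{26724}\right) = - \frac{\sqrt{209}}{26724}$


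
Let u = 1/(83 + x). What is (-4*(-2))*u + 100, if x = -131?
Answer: 599/6 ≈ 99.833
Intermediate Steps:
u = -1/48 (u = 1/(83 - 131) = 1/(-48) = -1/48 ≈ -0.020833)
(-4*(-2))*u + 100 = -4*(-2)*(-1/48) + 100 = 8*(-1/48) + 100 = -1/6 + 100 = 599/6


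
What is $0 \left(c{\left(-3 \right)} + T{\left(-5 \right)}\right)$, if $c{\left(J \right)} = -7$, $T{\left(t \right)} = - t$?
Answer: $0$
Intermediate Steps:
$0 \left(c{\left(-3 \right)} + T{\left(-5 \right)}\right) = 0 \left(-7 - -5\right) = 0 \left(-7 + 5\right) = 0 \left(-2\right) = 0$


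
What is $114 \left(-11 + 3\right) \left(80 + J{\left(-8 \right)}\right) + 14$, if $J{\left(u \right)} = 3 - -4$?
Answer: $-79330$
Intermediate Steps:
$J{\left(u \right)} = 7$ ($J{\left(u \right)} = 3 + 4 = 7$)
$114 \left(-11 + 3\right) \left(80 + J{\left(-8 \right)}\right) + 14 = 114 \left(-11 + 3\right) \left(80 + 7\right) + 14 = 114 \left(\left(-8\right) 87\right) + 14 = 114 \left(-696\right) + 14 = -79344 + 14 = -79330$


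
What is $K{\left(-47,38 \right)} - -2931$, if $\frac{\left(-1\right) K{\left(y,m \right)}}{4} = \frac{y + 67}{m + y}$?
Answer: $\frac{26459}{9} \approx 2939.9$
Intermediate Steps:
$K{\left(y,m \right)} = - \frac{4 \left(67 + y\right)}{m + y}$ ($K{\left(y,m \right)} = - 4 \frac{y + 67}{m + y} = - 4 \frac{67 + y}{m + y} = - \frac{4 \left(67 + y\right)}{m + y}$)
$K{\left(-47,38 \right)} - -2931 = \frac{4 \left(-67 - -47\right)}{38 - 47} - -2931 = \frac{4 \left(-67 + 47\right)}{-9} + 2931 = 4 \left(- \frac{1}{9}\right) \left(-20\right) + 2931 = \frac{80}{9} + 2931 = \frac{26459}{9}$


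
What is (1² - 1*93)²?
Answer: 8464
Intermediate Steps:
(1² - 1*93)² = (1 - 93)² = (-92)² = 8464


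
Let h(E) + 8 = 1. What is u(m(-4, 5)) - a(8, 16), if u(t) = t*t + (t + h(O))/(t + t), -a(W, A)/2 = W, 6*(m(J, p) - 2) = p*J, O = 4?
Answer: 1505/72 ≈ 20.903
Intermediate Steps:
h(E) = -7 (h(E) = -8 + 1 = -7)
m(J, p) = 2 + J*p/6 (m(J, p) = 2 + (p*J)/6 = 2 + (J*p)/6 = 2 + J*p/6)
a(W, A) = -2*W
u(t) = t**2 + (-7 + t)/(2*t) (u(t) = t*t + (t - 7)/(t + t) = t**2 + (-7 + t)/((2*t)) = t**2 + (-7 + t)*(1/(2*t)) = t**2 + (-7 + t)/(2*t))
u(m(-4, 5)) - a(8, 16) = (-7 + (2 + (1/6)*(-4)*5) + 2*(2 + (1/6)*(-4)*5)**3)/(2*(2 + (1/6)*(-4)*5)) - (-2)*8 = (-7 + (2 - 10/3) + 2*(2 - 10/3)**3)/(2*(2 - 10/3)) - 1*(-16) = (-7 - 4/3 + 2*(-4/3)**3)/(2*(-4/3)) + 16 = (1/2)*(-3/4)*(-7 - 4/3 + 2*(-64/27)) + 16 = (1/2)*(-3/4)*(-7 - 4/3 - 128/27) + 16 = (1/2)*(-3/4)*(-353/27) + 16 = 353/72 + 16 = 1505/72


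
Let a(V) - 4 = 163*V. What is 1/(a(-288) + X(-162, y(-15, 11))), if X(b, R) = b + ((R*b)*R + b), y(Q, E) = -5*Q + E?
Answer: -1/1245416 ≈ -8.0294e-7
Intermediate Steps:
a(V) = 4 + 163*V
y(Q, E) = E - 5*Q
X(b, R) = 2*b + b*R² (X(b, R) = b + (b*R² + b) = b + (b + b*R²) = 2*b + b*R²)
1/(a(-288) + X(-162, y(-15, 11))) = 1/((4 + 163*(-288)) - 162*(2 + (11 - 5*(-15))²)) = 1/((4 - 46944) - 162*(2 + (11 + 75)²)) = 1/(-46940 - 162*(2 + 86²)) = 1/(-46940 - 162*(2 + 7396)) = 1/(-46940 - 162*7398) = 1/(-46940 - 1198476) = 1/(-1245416) = -1/1245416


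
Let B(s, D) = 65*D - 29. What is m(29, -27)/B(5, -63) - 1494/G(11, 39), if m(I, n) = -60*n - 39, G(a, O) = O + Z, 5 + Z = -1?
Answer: -2071143/45364 ≈ -45.656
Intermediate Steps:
Z = -6 (Z = -5 - 1 = -6)
G(a, O) = -6 + O (G(a, O) = O - 6 = -6 + O)
m(I, n) = -39 - 60*n
B(s, D) = -29 + 65*D
m(29, -27)/B(5, -63) - 1494/G(11, 39) = (-39 - 60*(-27))/(-29 + 65*(-63)) - 1494/(-6 + 39) = (-39 + 1620)/(-29 - 4095) - 1494/33 = 1581/(-4124) - 1494*1/33 = 1581*(-1/4124) - 498/11 = -1581/4124 - 498/11 = -2071143/45364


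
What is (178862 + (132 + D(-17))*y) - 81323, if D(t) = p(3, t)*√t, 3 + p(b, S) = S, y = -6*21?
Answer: 80907 + 2520*I*√17 ≈ 80907.0 + 10390.0*I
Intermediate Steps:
y = -126
p(b, S) = -3 + S
D(t) = √t*(-3 + t) (D(t) = (-3 + t)*√t = √t*(-3 + t))
(178862 + (132 + D(-17))*y) - 81323 = (178862 + (132 + √(-17)*(-3 - 17))*(-126)) - 81323 = (178862 + (132 + (I*√17)*(-20))*(-126)) - 81323 = (178862 + (132 - 20*I*√17)*(-126)) - 81323 = (178862 + (-16632 + 2520*I*√17)) - 81323 = (162230 + 2520*I*√17) - 81323 = 80907 + 2520*I*√17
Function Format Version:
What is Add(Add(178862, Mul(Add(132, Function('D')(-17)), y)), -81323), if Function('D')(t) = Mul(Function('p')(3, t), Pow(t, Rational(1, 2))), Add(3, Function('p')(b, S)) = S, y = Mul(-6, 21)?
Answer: Add(80907, Mul(2520, I, Pow(17, Rational(1, 2)))) ≈ Add(80907., Mul(10390., I))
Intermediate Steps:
y = -126
Function('p')(b, S) = Add(-3, S)
Function('D')(t) = Mul(Pow(t, Rational(1, 2)), Add(-3, t)) (Function('D')(t) = Mul(Add(-3, t), Pow(t, Rational(1, 2))) = Mul(Pow(t, Rational(1, 2)), Add(-3, t)))
Add(Add(178862, Mul(Add(132, Function('D')(-17)), y)), -81323) = Add(Add(178862, Mul(Add(132, Mul(Pow(-17, Rational(1, 2)), Add(-3, -17))), -126)), -81323) = Add(Add(178862, Mul(Add(132, Mul(Mul(I, Pow(17, Rational(1, 2))), -20)), -126)), -81323) = Add(Add(178862, Mul(Add(132, Mul(-20, I, Pow(17, Rational(1, 2)))), -126)), -81323) = Add(Add(178862, Add(-16632, Mul(2520, I, Pow(17, Rational(1, 2))))), -81323) = Add(Add(162230, Mul(2520, I, Pow(17, Rational(1, 2)))), -81323) = Add(80907, Mul(2520, I, Pow(17, Rational(1, 2))))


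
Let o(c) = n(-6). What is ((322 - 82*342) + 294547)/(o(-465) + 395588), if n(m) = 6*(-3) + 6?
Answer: 266825/395576 ≈ 0.67452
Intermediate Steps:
n(m) = -12 (n(m) = -18 + 6 = -12)
o(c) = -12
((322 - 82*342) + 294547)/(o(-465) + 395588) = ((322 - 82*342) + 294547)/(-12 + 395588) = ((322 - 28044) + 294547)/395576 = (-27722 + 294547)*(1/395576) = 266825*(1/395576) = 266825/395576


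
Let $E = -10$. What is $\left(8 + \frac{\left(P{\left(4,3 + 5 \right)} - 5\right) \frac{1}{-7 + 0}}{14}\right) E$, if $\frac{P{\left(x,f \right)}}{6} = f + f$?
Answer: $- \frac{495}{7} \approx -70.714$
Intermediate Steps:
$P{\left(x,f \right)} = 12 f$ ($P{\left(x,f \right)} = 6 \left(f + f\right) = 6 \cdot 2 f = 12 f$)
$\left(8 + \frac{\left(P{\left(4,3 + 5 \right)} - 5\right) \frac{1}{-7 + 0}}{14}\right) E = \left(8 + \frac{\left(12 \left(3 + 5\right) - 5\right) \frac{1}{-7 + 0}}{14}\right) \left(-10\right) = \left(8 + \frac{12 \cdot 8 - 5}{-7} \cdot \frac{1}{14}\right) \left(-10\right) = \left(8 + \left(96 - 5\right) \left(- \frac{1}{7}\right) \frac{1}{14}\right) \left(-10\right) = \left(8 + 91 \left(- \frac{1}{7}\right) \frac{1}{14}\right) \left(-10\right) = \left(8 - \frac{13}{14}\right) \left(-10\right) = \frac{99}{14} \left(-10\right) = - \frac{495}{7}$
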